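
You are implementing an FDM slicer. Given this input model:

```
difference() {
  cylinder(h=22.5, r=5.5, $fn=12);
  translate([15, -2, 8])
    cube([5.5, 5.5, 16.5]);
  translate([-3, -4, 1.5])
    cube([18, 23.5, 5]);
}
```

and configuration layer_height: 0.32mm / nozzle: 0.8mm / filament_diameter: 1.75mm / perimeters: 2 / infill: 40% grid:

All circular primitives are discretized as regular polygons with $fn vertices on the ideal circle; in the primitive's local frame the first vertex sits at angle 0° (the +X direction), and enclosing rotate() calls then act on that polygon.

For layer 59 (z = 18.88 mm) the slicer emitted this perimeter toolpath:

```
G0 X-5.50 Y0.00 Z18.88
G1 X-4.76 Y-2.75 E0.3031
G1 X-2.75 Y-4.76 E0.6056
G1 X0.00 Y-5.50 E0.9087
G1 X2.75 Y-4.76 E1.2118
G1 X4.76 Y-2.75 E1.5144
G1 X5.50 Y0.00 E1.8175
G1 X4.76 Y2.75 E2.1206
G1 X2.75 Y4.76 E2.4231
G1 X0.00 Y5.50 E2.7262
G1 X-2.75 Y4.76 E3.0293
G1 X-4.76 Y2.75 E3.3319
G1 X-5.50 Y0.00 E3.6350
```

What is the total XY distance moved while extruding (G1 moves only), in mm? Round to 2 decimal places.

Sum the Euclidean lengths of each G1 segment: total = 34.15 mm.

34.15 mm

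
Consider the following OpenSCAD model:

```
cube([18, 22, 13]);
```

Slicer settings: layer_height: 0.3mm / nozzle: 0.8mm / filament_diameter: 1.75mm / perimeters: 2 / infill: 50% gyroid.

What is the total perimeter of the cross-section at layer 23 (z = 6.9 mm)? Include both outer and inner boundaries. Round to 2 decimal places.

80.00 mm

At z = 6.9 mm: the cube is present — its section is the full 18×22 rectangle (perimeter 80.00 mm). Overall, the cross-section is a single solid region. Total boundary length (outer) = 80.00 mm.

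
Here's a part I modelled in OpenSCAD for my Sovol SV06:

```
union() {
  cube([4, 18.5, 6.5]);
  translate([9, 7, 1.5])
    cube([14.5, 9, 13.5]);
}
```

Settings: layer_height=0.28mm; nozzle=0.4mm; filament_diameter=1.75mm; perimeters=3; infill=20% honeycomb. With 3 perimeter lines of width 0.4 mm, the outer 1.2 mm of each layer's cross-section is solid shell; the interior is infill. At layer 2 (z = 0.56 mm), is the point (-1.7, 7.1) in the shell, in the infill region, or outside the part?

outside

At z = 0.56 mm: the cube is present — its section is the full 4×18.5 rectangle; the cube at (9, 7) does not reach this height (z outside [1.5, 15]); Merging all regions: only the 4×18.5 cube is present, so the union is just that shape — 1 connected region. Overall, the cross-section is a single solid region. The nearest boundary edge runs (0.00, 18.50)→(0.00, 0.00); distance from the point to it = 1.70 mm. The point is not inside any of the regions above, so it lies outside the cross-section (1.70 mm from the nearest boundary).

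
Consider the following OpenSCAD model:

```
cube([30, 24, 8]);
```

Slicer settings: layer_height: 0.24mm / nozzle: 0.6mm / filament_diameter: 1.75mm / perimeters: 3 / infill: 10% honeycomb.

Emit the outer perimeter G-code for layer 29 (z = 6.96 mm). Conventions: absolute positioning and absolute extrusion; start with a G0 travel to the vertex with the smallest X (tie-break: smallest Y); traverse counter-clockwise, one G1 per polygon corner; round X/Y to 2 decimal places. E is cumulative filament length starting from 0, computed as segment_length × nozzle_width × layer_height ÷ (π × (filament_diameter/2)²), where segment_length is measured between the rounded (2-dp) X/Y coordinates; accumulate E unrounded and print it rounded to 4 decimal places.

G0 X0.00 Y0.00 Z6.96
G1 X30.00 Y0.00 E1.7960
G1 X30.00 Y24.00 E3.2329
G1 X0.00 Y24.00 E5.0289
G1 X0.00 Y0.00 E6.4658

At z = 6.96 mm: the cube (footprint 30×24) is included at this height. The outline is a single polygon with 4 vertices. Extrusion per mm of travel: 0.6 × 0.24 / (π × 0.875²) = 0.059868. Accumulating E over each segment gives final E = 6.4658.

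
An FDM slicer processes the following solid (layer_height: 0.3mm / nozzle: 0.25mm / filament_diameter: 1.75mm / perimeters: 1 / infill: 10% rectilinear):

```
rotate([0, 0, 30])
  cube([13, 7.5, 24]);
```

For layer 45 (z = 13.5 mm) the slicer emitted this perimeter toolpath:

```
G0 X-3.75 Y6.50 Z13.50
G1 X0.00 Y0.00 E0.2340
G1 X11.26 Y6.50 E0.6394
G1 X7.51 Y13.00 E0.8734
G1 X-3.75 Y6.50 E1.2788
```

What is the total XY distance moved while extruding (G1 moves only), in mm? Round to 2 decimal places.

Sum the Euclidean lengths of each G1 segment: total = 41.01 mm.

41.01 mm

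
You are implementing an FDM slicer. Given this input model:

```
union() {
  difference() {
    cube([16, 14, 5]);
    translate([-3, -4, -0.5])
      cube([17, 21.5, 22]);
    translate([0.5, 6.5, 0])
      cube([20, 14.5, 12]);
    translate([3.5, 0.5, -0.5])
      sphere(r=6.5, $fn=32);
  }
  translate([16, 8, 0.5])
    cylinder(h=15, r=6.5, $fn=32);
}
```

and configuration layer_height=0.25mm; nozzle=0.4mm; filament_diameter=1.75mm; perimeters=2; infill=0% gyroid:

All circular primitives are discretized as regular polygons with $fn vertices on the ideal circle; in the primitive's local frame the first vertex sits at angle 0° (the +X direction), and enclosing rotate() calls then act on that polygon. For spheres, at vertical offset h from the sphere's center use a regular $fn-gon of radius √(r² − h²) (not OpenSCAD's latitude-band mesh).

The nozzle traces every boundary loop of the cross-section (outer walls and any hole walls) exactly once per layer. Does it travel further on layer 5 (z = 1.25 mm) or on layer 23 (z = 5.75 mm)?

layer 5 (z = 1.25 mm)

Layer 5 (z = 1.25): the 16×14 cube contributes its full rectangle (perimeter 60.00 mm); the cube at (-3, -4) is present — its section is the full 17×21.5 rectangle (perimeter 77.00 mm); the cube at (0.5, 6.5) (footprint 20×14.5) is included at this height (perimeter 69.00 mm); the r=6.5 sphere at (3.5, 0.5) contributes a regular 32-gon of circumradius √(6.5²−1.75²) = 6.260 (perimeter = 2·32·6.260·sin(180°/32) = 39.27 mm); Subtracting the remaining from the first: starting from the 16×14 cube, the 17×21.5 cube at (-3, -4) partially overlaps it — only the 196.00 mm² overlap (of its 365.50 mm²) is removed, clipping the outline; the 20×14.5 cube at (0.5, 6.5) partially overlaps it — only the 15.00 mm² overlap (of its 290.00 mm²) is removed, clipping the outline; the r=6.5 sphere at (3.5, 0.5) misses the remaining region (no effect) — boundary = 17.00 mm; the r=6.5 cylinder at (16, 8) gives a regular 32-gon of circumradius 6.5 (constant along its height) (perimeter = 2·32·6.500·sin(180°/32) = 40.78 mm); Merging all regions: the regions partially overlap (shared area 9.75 mm²), so the edge portions inside another operand are dropped and the merged outline is re-measured after clipping — boundary = 44.08 mm. So its perimeter = 44.08 mm. Layer 23 (z = 5.75): the cube is not intersected at this z (z outside [0, 5]); the cube at (-3, -4) is present — its section is the full 17×21.5 rectangle (perimeter 77.00 mm); the cube at (0.5, 6.5) (footprint 20×14.5) is included at this height (perimeter 69.00 mm); the r=6.5 sphere at (3.5, 0.5) slices to a regular 32-gon of circumradius 1.785 (√(r²−h²) with h=6.25 from center) (perimeter = 2·32·1.785·sin(180°/32) = 11.20 mm); Subtracting the remaining from the first: the first operand is absent here, so nothing remains; the r=6.5 cylinder at (16, 8) gives a regular 32-gon of circumradius 6.5 (constant along its height) (perimeter = 2·32·6.500·sin(180°/32) = 40.78 mm); Combining (union): only the r=6.5 cylinder at (16, 8) is present, so the union is just that shape — boundary = 40.78 mm. So its perimeter = 40.78 mm. Layer 5 is larger (44.08 vs 40.78 mm).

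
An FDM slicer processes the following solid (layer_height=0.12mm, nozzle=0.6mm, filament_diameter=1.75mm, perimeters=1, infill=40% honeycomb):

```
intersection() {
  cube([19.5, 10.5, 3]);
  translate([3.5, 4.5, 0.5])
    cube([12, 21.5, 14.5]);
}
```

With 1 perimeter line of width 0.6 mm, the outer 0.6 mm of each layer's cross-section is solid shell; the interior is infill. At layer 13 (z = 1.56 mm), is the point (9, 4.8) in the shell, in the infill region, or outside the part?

shell

At z = 1.56 mm: the 19.5×10.5 cube contributes its full rectangle; the cube at (3.5, 4.5) is present — its section is the full 12×21.5 rectangle; After intersecting: the 12×21.5 cube at (3.5, 4.5) partially overlaps the 19.5×10.5 cube; clipping to the common part keeps 72.00 mm² — 1 connected region. Overall, the cross-section is a single solid region. The nearest boundary edge runs (15.50, 4.50)→(3.50, 4.50); distance from the point to it = 0.30 mm. The point is inside the cross-section, 0.30 mm from the nearest boundary — within the 0.6 mm shell band (1 × 0.6).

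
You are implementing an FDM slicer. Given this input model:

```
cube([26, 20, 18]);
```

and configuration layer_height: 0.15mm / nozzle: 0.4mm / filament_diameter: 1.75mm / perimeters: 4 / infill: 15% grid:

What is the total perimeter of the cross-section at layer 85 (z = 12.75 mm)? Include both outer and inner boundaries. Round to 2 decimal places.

92.00 mm

At z = 12.75 mm: the 26×20 cube contributes its full rectangle (perimeter 92.00 mm). Overall, the cross-section is a single solid region. Total boundary length (outer) = 92.00 mm.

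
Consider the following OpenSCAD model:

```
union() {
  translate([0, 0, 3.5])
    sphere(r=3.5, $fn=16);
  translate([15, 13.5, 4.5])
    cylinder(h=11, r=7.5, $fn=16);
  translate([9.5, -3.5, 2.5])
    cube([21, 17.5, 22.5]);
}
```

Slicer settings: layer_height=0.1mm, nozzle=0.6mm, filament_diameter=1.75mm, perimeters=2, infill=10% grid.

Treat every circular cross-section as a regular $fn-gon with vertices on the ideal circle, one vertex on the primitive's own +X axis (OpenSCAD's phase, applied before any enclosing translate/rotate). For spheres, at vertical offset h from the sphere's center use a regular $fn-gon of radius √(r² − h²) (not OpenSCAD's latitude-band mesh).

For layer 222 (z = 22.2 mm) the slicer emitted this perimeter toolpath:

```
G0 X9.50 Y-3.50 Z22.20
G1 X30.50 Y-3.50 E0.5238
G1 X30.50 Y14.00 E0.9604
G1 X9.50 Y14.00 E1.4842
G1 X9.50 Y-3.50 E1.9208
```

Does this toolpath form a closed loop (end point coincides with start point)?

Start point (G0): (9.50, -3.50). End point (last G1): the path returns to the start — closed.

yes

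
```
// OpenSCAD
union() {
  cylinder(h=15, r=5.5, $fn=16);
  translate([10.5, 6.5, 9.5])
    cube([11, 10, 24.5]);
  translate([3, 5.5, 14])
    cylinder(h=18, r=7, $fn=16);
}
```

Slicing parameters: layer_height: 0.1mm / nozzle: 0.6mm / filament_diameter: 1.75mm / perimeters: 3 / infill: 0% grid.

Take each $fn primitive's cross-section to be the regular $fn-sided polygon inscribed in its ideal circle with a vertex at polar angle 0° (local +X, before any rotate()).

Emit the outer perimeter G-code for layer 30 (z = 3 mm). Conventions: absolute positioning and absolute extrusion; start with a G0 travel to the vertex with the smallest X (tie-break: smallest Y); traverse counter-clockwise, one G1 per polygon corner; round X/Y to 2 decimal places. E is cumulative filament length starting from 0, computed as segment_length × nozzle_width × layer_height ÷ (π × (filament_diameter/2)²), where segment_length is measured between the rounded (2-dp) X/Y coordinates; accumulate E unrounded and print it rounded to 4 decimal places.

At z = 3 mm: the cylinder: section is a regular 16-gon, circumradius r=5.5; the cube at (10.5, 6.5) is not intersected at this z (z outside [9.5, 34]); the cylinder at (3, 5.5) is absent (z outside [14, 32]); Merging all regions: only the r=5.5 cylinder is present, so the union is just that shape — 1 connected region. The outline is a single polygon with 16 vertices. Extrusion per mm of travel: 0.6 × 0.1 / (π × 0.875²) = 0.024945. Accumulating E over each segment gives final E = 0.8563.

G0 X-5.50 Y0.00 Z3.00
G1 X-5.08 Y-2.10 E0.0534
G1 X-3.89 Y-3.89 E0.1070
G1 X-2.10 Y-5.08 E0.1607
G1 X0.00 Y-5.50 E0.2141
G1 X2.10 Y-5.08 E0.2675
G1 X3.89 Y-3.89 E0.3211
G1 X5.08 Y-2.10 E0.3747
G1 X5.50 Y0.00 E0.4282
G1 X5.08 Y2.10 E0.4816
G1 X3.89 Y3.89 E0.5352
G1 X2.10 Y5.08 E0.5888
G1 X0.00 Y5.50 E0.6422
G1 X-2.10 Y5.08 E0.6957
G1 X-3.89 Y3.89 E0.7493
G1 X-5.08 Y2.10 E0.8029
G1 X-5.50 Y0.00 E0.8563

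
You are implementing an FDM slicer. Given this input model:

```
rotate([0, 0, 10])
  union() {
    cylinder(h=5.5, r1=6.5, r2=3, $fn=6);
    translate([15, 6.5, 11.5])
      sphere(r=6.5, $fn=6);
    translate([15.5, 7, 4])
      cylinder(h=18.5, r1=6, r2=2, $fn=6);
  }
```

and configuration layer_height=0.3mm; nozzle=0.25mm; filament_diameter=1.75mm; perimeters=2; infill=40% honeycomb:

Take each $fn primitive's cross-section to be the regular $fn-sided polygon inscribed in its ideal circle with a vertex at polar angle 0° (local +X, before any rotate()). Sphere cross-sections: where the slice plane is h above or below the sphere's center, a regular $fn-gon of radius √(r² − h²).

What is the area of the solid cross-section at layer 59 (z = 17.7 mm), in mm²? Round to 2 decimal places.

At z = 17.7 mm: the cone does not reach this height (z outside [0, 5.5]); the sphere at (15, 6.5): section is a regular 6-gon, circumradius = √(r²−h²) = √(6.5²−6.2²) = 1.952 (area = (6/2)·1.952²·sin(360°/6) = 9.90 mm²); the cone at (15.5, 7) contributes a regular 6-gon of circumradius 3.038 (interpolated between r1=6 and r2=2 at t=0.741) (area = (6/2)·3.038²·sin(360°/6) = 23.98 mm²); Merging all regions: the r=6.5 sphere at (15, 6.5) lies entirely inside the cone at (15.5, 7), so the union is just the cone at (15.5, 7) — area = 23.98 mm²; (whole slice rotated 10° about Z — lengths, areas and connectivity unchanged). Overall, the cross-section is a single solid region. Net area = 23.98 mm².

23.98 mm²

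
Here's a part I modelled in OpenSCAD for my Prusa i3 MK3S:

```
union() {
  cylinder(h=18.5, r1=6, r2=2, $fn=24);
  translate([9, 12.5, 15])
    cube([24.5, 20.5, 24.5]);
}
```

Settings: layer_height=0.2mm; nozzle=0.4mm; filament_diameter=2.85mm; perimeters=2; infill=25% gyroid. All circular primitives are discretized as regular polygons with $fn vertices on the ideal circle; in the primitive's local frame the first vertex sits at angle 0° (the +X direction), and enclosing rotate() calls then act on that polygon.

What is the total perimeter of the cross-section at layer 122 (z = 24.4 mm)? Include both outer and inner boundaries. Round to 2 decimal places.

At z = 24.4 mm: the cone is absent (z outside [0, 18.5]); the cube at (9, 12.5) is present — its section is the full 24.5×20.5 rectangle (perimeter 90.00 mm); Combining (union): only the 24.5×20.5 cube at (9, 12.5) is present, so the union is just that shape — boundary = 90.00 mm. Overall, the cross-section is a single solid region. Total boundary length (outer) = 90.00 mm.

90.00 mm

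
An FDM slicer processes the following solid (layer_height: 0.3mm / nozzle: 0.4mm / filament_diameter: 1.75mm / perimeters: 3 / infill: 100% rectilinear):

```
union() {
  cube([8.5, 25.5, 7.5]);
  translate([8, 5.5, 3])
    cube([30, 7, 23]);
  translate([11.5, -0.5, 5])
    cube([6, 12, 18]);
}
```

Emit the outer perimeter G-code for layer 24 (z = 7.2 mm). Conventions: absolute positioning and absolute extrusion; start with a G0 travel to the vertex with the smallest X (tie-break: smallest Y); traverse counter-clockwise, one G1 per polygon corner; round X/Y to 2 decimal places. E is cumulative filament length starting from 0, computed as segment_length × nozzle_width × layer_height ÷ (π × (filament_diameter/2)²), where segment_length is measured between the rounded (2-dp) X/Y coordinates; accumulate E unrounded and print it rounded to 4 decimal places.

At z = 7.2 mm: the 8.5×25.5 cube contributes its full rectangle; the cube at (8, 5.5) (footprint 30×7) is included at this height; the 6×12 cube at (11.5, -0.5) contributes its full rectangle; Merging all regions: the regions partially overlap (shared area 39.50 mm²), so overlapping operands fuse into one piece — 1 connected region. The outline is a single polygon with 12 vertices. Extrusion per mm of travel: 0.4 × 0.3 / (π × 0.875²) = 0.049890. Accumulating E over each segment gives final E = 6.9347.

G0 X0.00 Y0.00 Z7.20
G1 X8.50 Y0.00 E0.4241
G1 X8.50 Y5.50 E0.6985
G1 X11.50 Y5.50 E0.8481
G1 X11.50 Y-0.50 E1.1475
G1 X17.50 Y-0.50 E1.4468
G1 X17.50 Y5.50 E1.7462
G1 X38.00 Y5.50 E2.7689
G1 X38.00 Y12.50 E3.1181
G1 X8.50 Y12.50 E4.5899
G1 X8.50 Y25.50 E5.2385
G1 X0.00 Y25.50 E5.6625
G1 X0.00 Y0.00 E6.9347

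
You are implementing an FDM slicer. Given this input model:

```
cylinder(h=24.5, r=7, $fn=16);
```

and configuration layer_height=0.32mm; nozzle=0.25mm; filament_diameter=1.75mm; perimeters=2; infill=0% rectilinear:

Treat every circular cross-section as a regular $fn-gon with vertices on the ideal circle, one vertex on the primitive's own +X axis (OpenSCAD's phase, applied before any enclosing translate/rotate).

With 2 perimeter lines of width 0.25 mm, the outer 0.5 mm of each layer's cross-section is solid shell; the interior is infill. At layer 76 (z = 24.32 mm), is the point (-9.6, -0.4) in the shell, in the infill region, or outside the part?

outside

At z = 24.32 mm: the r=7 cylinder gives a regular 16-gon of circumradius 7 (constant along its height). Overall, the cross-section is a single solid region. The nearest boundary edge runs (-6.47, 2.68)→(-7.00, 0.00); distance from the point to it = 2.63 mm. The point is not inside any of the regions above, so it lies outside the cross-section (2.63 mm from the nearest boundary).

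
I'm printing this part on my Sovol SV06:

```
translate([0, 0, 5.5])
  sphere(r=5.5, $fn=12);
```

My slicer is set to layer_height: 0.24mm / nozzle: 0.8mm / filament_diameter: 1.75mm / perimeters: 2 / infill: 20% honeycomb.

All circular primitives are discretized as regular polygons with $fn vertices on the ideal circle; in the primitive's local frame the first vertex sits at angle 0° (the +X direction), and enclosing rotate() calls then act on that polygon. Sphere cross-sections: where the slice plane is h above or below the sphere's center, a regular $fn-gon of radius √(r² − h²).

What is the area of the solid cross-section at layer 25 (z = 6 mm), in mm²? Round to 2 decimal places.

90.00 mm²

At z = 6 mm: the r=5.5 sphere contributes a regular 12-gon of circumradius √(5.5²−0.5²) = 5.477 (area = (12/2)·5.477²·sin(360°/12) = 90.00 mm²). Overall, the cross-section is a single solid region. Net area = 90.00 mm².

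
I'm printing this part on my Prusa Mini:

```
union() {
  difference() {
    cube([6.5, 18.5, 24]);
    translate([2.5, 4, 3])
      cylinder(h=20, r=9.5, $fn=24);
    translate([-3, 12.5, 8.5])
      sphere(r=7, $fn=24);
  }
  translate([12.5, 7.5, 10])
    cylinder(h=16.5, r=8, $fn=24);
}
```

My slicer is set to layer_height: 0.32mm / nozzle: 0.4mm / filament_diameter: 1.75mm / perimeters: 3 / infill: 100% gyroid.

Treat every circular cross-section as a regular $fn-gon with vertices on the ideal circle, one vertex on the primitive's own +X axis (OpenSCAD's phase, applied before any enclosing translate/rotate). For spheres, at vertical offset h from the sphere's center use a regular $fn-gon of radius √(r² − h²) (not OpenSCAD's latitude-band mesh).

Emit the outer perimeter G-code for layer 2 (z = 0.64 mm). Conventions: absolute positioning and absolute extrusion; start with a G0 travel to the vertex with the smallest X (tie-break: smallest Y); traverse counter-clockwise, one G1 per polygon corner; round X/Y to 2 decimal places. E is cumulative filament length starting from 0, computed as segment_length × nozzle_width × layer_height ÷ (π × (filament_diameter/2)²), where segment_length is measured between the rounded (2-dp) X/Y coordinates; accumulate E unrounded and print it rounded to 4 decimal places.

G0 X0.00 Y0.00 Z0.64
G1 X6.50 Y0.00 E0.3459
G1 X6.50 Y18.50 E1.3304
G1 X0.00 Y18.50 E1.6763
G1 X0.00 Y0.00 E2.6608

At z = 0.64 mm: the cube is present — its section is the full 6.5×18.5 rectangle; the cylinder at (2.5, 4) is not intersected at this z (z outside [3, 23]); the sphere at (-3, 12.5) is not intersected at this z (|z−center|=7.860 > r=7); Subtracting the remaining from the first: none of the subtracted shapes is present at this height, so the 6.5×18.5 cube is unchanged — 1 connected region; the cylinder at (12.5, 7.5) does not reach this height (z outside [10, 26.5]); Combining (union): only the result so far is present, so the union is just that shape — 1 connected region. The outline is a single polygon with 4 vertices. Extrusion per mm of travel: 0.4 × 0.32 / (π × 0.875²) = 0.053216. Accumulating E over each segment gives final E = 2.6608.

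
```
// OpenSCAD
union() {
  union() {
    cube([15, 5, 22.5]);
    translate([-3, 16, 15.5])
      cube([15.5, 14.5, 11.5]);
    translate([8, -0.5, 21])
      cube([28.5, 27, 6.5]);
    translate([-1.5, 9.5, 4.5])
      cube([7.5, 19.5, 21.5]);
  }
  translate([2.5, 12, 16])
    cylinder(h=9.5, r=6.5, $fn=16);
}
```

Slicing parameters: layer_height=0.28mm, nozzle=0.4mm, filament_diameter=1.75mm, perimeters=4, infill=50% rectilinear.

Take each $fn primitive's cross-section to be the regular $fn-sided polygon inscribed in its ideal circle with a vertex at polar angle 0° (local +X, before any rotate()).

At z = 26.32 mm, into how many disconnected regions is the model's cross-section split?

1

At z = 26.32 mm: the cube is not intersected at this z (z outside [0, 22.5]); the cube at (-3, 16) is present — its section is the full 15.5×14.5 rectangle; the 28.5×27 cube at (8, -0.5) contributes its full rectangle; the cube at (-1.5, 9.5) is not intersected at this z (z outside [4.5, 26]); Combining (union): the regions partially overlap (shared area 47.25 mm²), so overlapping operands fuse into one piece — 1 connected region; the cylinder at (2.5, 12) is absent (z outside [16, 25.5]); Merging all regions: only the result so far is present, so the union is just that shape — 1 connected region. The result has 1 disconnected region.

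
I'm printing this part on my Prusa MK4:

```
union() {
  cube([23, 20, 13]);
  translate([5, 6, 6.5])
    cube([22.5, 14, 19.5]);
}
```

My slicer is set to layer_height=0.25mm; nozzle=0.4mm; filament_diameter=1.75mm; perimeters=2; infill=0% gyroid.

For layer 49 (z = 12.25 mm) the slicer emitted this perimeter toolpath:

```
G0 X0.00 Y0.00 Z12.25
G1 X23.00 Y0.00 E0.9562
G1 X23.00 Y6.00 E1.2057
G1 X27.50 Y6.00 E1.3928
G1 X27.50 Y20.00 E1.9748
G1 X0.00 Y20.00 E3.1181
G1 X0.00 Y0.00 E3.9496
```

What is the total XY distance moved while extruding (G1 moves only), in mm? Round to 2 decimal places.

95.00 mm

Sum the Euclidean lengths of each G1 segment: total = 95.00 mm.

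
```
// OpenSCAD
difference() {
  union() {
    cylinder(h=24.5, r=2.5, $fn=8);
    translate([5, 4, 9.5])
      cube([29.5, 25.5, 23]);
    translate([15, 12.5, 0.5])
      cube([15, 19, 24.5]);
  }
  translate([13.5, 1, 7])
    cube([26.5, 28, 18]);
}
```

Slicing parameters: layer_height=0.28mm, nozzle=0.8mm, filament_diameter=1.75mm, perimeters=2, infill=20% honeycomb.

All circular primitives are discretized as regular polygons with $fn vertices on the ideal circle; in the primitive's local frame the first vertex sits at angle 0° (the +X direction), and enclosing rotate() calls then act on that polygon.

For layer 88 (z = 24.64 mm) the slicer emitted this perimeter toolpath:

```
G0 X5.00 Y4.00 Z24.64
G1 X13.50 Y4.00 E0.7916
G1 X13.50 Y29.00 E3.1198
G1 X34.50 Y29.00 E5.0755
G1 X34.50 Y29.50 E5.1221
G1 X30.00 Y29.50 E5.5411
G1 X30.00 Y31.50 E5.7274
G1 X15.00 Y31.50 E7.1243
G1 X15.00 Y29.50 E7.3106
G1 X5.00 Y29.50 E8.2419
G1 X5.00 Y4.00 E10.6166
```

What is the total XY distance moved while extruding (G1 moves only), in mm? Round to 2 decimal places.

114.00 mm

Sum the Euclidean lengths of each G1 segment: total = 114.00 mm.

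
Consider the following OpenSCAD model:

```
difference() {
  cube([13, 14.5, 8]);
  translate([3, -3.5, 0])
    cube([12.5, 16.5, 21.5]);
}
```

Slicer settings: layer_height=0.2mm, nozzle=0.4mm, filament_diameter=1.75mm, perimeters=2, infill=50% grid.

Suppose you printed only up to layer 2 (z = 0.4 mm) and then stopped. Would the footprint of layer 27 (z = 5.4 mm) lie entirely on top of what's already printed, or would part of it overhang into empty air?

Compare the two slices. At z = 0.4: the cube is present — its section is the full 13×14.5 rectangle (area 188.50 mm²); the cube at (3, -3.5) is present — its section is the full 12.5×16.5 rectangle (area 206.25 mm²); Taking the first minus the rest: starting from the 13×14.5 cube (188.50 mm²), the 12.5×16.5 cube at (3, -3.5) partially overlaps it — only the 130.00 mm² overlap (of its 206.25 mm²) is removed, clipping the outline — area = 58.50 mm². At z = 5.4: the cube (footprint 13×14.5) is included at this height (area 188.50 mm²); the cube at (3, -3.5) (footprint 12.5×16.5) is included at this height (area 206.25 mm²); Taking the first minus the rest: starting from the 13×14.5 cube (188.50 mm²), the 12.5×16.5 cube at (3, -3.5) partially overlaps it — only the 130.00 mm² overlap (of its 206.25 mm²) is removed, clipping the outline — area = 58.50 mm². Checking containment: the cross-section at z = 5.4 is a subset of the cross-section at z = 0.4.

entirely on top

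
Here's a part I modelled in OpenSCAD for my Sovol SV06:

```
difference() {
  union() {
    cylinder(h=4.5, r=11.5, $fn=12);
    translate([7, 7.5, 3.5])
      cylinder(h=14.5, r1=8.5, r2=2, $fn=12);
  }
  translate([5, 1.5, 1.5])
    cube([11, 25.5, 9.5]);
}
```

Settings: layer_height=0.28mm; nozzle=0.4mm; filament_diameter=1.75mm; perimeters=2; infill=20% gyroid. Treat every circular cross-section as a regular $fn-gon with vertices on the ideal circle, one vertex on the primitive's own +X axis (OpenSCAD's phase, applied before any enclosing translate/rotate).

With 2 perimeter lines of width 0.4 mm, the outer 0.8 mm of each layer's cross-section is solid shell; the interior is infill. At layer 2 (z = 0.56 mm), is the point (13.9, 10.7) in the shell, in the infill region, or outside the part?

outside

At z = 0.56 mm: the r=11.5 cylinder gives a regular 12-gon of circumradius 11.5 (constant along its height); the cone at (7, 7.5) does not reach this height (z outside [3.5, 18]); Taking the union: only the r=11.5 cylinder is present, so the union is just that shape — 1 connected region; the cube at (5, 1.5) is not intersected at this z (z outside [1.5, 11]); Taking the first minus the rest: none of the subtracted shapes is present at this height, so the result so far is unchanged — 1 connected region. Overall, the cross-section is a single solid region. The nearest boundary edge runs (9.96, 5.75)→(5.75, 9.96); distance from the point to it = 6.29 mm. The point is not inside any of the regions above, so it lies outside the cross-section (6.29 mm from the nearest boundary).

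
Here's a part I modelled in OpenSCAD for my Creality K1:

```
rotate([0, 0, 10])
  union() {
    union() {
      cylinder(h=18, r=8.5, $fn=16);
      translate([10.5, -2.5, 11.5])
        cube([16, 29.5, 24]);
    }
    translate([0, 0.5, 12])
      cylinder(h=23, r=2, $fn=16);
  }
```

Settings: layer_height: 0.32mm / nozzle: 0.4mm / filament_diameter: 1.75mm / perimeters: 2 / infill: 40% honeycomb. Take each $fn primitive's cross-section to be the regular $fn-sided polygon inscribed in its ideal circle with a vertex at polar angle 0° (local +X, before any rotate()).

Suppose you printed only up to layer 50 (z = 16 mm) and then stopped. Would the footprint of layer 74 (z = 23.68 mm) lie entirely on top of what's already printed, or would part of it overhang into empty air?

Compare the two slices. At z = 16: the cylinder: section is a regular 16-gon, circumradius r=8.5 (area = (16/2)·8.500²·sin(360°/16) = 221.19 mm²); the cube at (10.5, -2.5) (footprint 16×29.5) is included at this height (area 472.00 mm²); Merging all regions: the 2 present regions are separate (no shared area or edge), so areas and boundary lengths simply add and each stays a separate island — area = 693.19 mm²; the r=2 cylinder at (0, 0.5) gives a regular 16-gon of circumradius 2 (constant along its height) (area = (16/2)·2.000²·sin(360°/16) = 12.25 mm²); Combining (union): the r=2 cylinder at (0, 0.5) lies entirely inside the result so far, so the union is just the result so far — area = 693.19 mm²; (whole slice rotated 10° about Z — lengths, areas and connectivity unchanged). At z = 23.68: the cylinder is absent (z outside [0, 18]); the 16×29.5 cube at (10.5, -2.5) contributes its full rectangle (area 472.00 mm²); Merging all regions: only the 16×29.5 cube at (10.5, -2.5) is present, so the union is just that shape — area = 472.00 mm²; the r=2 cylinder at (0, 0.5) gives a regular 16-gon of circumradius 2 (constant along its height) (area = (16/2)·2.000²·sin(360°/16) = 12.25 mm²); Combining (union): the 2 present regions are separate (no shared area or edge), so areas and boundary lengths simply add and each stays a separate island — area = 484.25 mm²; (rotated 10° about Z; rotation is an isometry so areas/perimeters/island counts are preserved). Checking containment: the cross-section at z = 23.68 is a subset of the cross-section at z = 16.

entirely on top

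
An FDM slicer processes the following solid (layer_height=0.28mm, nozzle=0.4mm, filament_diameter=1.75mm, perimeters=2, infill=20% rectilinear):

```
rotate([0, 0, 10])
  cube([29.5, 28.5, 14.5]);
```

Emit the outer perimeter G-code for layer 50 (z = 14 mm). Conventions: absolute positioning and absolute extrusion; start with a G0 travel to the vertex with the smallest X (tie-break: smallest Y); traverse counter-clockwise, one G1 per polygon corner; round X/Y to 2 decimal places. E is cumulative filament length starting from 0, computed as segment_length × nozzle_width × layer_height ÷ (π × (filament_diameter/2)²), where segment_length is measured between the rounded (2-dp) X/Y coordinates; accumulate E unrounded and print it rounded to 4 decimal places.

G0 X-4.95 Y28.07 Z14.00
G1 X0.00 Y0.00 E1.3272
G1 X29.05 Y5.12 E2.7008
G1 X24.10 Y33.19 E4.0280
G1 X-4.95 Y28.07 E5.4015

At z = 14 mm: the cube is present — its section is the full 29.5×28.5 rectangle; (rotated 10° about Z; rotation is an isometry so areas/perimeters/island counts are preserved). The outline is a single polygon with 4 vertices. Extrusion per mm of travel: 0.4 × 0.28 / (π × 0.875²) = 0.046564. Accumulating E over each segment gives final E = 5.4015.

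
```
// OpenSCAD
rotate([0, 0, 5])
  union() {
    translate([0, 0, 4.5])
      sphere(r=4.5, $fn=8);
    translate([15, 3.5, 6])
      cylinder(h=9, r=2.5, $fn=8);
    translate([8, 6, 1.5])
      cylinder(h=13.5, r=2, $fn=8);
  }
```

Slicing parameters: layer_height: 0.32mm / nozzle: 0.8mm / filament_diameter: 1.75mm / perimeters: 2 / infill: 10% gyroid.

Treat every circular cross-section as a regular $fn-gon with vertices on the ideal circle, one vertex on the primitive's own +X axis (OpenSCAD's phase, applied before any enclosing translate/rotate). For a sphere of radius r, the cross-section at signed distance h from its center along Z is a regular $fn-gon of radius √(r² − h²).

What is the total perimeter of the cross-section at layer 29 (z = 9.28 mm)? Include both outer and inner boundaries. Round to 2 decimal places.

At z = 9.28 mm: the sphere is absent (|z−center|=4.780 > r=4.5); the r=2.5 cylinder at (15, 3.5) gives a regular 8-gon of circumradius 2.5 (constant along its height) (perimeter = 2·8·2.500·sin(180°/8) = 15.31 mm); the r=2 cylinder at (8, 6) contributes a regular 8-gon of circumradius 2 (perimeter = 2·8·2.000·sin(180°/8) = 12.25 mm); Combining (union): the 2 present regions are separate (no shared area or edge), so areas and boundary lengths simply add and each stays a separate island — boundary = 27.55 mm; (whole slice rotated 5° about Z — lengths, areas and connectivity unchanged). Overall, the cross-section has 2 separate islands. Total boundary length (outer) = 27.55 mm.

27.55 mm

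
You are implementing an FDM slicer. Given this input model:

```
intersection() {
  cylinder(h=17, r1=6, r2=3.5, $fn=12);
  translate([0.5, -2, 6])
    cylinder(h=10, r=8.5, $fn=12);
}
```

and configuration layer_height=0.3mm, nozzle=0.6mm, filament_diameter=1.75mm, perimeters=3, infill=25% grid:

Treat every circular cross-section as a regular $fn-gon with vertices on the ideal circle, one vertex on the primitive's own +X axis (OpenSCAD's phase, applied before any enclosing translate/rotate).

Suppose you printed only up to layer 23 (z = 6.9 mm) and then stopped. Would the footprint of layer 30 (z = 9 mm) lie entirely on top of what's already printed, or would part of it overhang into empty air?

Compare the two slices. At z = 6.9: the cone: at t=0.406 of its height the radius interpolates to r₁+(r₂−r₁)t = 4.985, giving a regular 12-gon of that circumradius (area = (12/2)·4.985²·sin(360°/12) = 74.56 mm²); the r=8.5 cylinder at (0.5, -2) contributes a regular 12-gon of circumradius 8.5 (area = (12/2)·8.500²·sin(360°/12) = 216.75 mm²); After intersecting: the cone lies inside the r=8.5 cylinder at (0.5, -2), so it is kept whole — area = 74.56 mm². At z = 9: the cone contributes a regular 12-gon of circumradius 4.676 (interpolated between r1=6 and r2=3.5 at t=0.529) (area = (12/2)·4.676²·sin(360°/12) = 65.61 mm²); the cylinder at (0.5, -2): section is a regular 12-gon, circumradius r=8.5 (area = (12/2)·8.500²·sin(360°/12) = 216.75 mm²); Keeping only the common overlap: the cone lies inside the r=8.5 cylinder at (0.5, -2), so it is kept whole — area = 65.61 mm². Checking containment: the cross-section at z = 9 is a subset of the cross-section at z = 6.9.

entirely on top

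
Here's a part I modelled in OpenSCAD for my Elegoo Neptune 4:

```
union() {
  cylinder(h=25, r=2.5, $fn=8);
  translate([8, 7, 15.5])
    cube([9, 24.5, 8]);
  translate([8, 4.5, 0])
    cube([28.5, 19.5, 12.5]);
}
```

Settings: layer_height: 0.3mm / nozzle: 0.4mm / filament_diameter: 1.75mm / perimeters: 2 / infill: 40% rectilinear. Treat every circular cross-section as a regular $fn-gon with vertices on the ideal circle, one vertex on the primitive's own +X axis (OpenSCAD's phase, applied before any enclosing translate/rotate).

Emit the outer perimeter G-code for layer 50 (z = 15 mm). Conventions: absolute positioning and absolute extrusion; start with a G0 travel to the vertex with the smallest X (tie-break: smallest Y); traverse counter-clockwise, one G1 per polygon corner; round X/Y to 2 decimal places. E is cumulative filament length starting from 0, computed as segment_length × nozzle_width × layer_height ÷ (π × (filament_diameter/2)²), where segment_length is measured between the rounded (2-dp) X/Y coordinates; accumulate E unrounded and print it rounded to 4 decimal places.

At z = 15 mm: the r=2.5 cylinder gives a regular 8-gon of circumradius 2.5 (constant along its height); the cube at (8, 7) does not reach this height (z outside [15.5, 23.5]); the cube at (8, 4.5) does not reach this height (z outside [0, 12.5]); Combining (union): only the r=2.5 cylinder is present, so the union is just that shape — 1 connected region. The outline is a single polygon with 8 vertices. Extrusion per mm of travel: 0.4 × 0.3 / (π × 0.875²) = 0.049890. Accumulating E over each segment gives final E = 0.7642.

G0 X-2.50 Y0.00 Z15.00
G1 X-1.77 Y-1.77 E0.0955
G1 X0.00 Y-2.50 E0.1910
G1 X1.77 Y-1.77 E0.2866
G1 X2.50 Y0.00 E0.3821
G1 X1.77 Y1.77 E0.4776
G1 X0.00 Y2.50 E0.5731
G1 X-1.77 Y1.77 E0.6686
G1 X-2.50 Y0.00 E0.7642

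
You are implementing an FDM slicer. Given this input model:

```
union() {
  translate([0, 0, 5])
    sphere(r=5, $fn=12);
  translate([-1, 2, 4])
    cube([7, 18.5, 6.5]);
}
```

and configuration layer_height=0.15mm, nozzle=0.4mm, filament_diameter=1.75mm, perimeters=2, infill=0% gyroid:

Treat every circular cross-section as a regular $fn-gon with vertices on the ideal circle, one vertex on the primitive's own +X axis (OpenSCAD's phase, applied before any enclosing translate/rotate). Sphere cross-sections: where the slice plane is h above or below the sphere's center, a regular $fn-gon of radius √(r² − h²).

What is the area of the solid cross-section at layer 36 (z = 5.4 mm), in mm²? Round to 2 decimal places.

At z = 5.4 mm: the r=5 sphere slices to a regular 12-gon of circumradius 4.984 (√(r²−h²) with h=0.4 from center) (area = (12/2)·4.984²·sin(360°/12) = 74.52 mm²); the cube at (-1, 2) (footprint 7×18.5) is included at this height (area 129.50 mm²); Combining (union): the regions partially overlap — summed areas 204.02 mm² minus the doubly-counted overlap 12.05 mm² gives 191.97 mm² — area = 191.97 mm². Overall, the cross-section is a single solid region. Net area = 191.97 mm².

191.97 mm²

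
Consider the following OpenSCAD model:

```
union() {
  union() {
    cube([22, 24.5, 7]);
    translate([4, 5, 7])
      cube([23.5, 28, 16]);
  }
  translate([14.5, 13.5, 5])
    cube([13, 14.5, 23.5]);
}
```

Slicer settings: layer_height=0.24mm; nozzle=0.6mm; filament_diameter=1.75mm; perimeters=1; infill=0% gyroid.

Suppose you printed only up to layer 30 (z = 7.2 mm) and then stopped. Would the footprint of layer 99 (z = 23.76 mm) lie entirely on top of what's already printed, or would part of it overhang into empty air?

entirely on top

Compare the two slices. At z = 7.2: the cube is not intersected at this z (z outside [0, 7]); the 23.5×28 cube at (4, 5) contributes its full rectangle (area 658.00 mm²); Combining (union): only the 23.5×28 cube at (4, 5) is present, so the union is just that shape — area = 658.00 mm²; the cube at (14.5, 13.5) is present — its section is the full 13×14.5 rectangle (area 188.50 mm²); Taking the union: the 13×14.5 cube at (14.5, 13.5) lies entirely inside that combined region, so the union is just that combined region — area = 658.00 mm². At z = 23.76: the cube is absent (z outside [0, 7]); the cube at (4, 5) does not reach this height (z outside [7, 23]); Combining (union): nothing is present at this height; the 13×14.5 cube at (14.5, 13.5) contributes its full rectangle (area 188.50 mm²); Combining (union): only the 13×14.5 cube at (14.5, 13.5) is present, so the union is just that shape — area = 188.50 mm². Checking containment: the cross-section at z = 23.76 is a subset of the cross-section at z = 7.2.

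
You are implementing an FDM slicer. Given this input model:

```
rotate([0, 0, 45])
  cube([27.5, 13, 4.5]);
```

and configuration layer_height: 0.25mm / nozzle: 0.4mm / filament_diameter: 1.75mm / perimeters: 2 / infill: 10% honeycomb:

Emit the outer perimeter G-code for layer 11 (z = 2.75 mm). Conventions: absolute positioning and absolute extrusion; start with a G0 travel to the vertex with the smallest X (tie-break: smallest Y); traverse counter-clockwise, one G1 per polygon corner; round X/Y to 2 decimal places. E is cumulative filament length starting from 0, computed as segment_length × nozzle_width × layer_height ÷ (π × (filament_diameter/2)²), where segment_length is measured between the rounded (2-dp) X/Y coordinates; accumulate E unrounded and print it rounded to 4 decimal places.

At z = 2.75 mm: the cube is present — its section is the full 27.5×13 rectangle; (whole slice rotated 45° about Z — lengths, areas and connectivity unchanged). The outline is a single polygon with 4 vertices. Extrusion per mm of travel: 0.4 × 0.25 / (π × 0.875²) = 0.041575. Accumulating E over each segment gives final E = 3.3678.

G0 X-9.19 Y9.19 Z2.75
G1 X0.00 Y0.00 E0.5403
G1 X19.45 Y19.45 E1.6839
G1 X10.25 Y28.64 E2.2246
G1 X-9.19 Y9.19 E3.3678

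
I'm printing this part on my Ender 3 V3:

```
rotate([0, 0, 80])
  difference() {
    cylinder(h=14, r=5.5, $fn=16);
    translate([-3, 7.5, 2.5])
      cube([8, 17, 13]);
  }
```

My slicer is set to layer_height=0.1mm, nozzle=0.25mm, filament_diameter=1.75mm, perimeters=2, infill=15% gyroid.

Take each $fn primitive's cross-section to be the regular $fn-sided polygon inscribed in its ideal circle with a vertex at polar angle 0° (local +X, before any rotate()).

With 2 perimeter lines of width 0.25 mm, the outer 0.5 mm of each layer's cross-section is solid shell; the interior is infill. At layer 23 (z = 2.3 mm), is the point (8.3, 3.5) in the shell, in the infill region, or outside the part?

outside

At z = 2.3 mm: the r=5.5 cylinder gives a regular 16-gon of circumradius 5.5 (constant along its height); the cube at (-3, 7.5) is absent (z outside [2.5, 15.5]); After the difference (first − rest): none of the subtracted shapes is present at this height, so the r=5.5 cylinder is unchanged — 1 connected region; (rotated 80° about Z; rotation is an isometry so areas/perimeters/island counts are preserved). Overall, the cross-section is a single solid region. Undo the 80° rotation: the query point maps to (4.888, -7.566) in the un-rotated model frame. The nearest boundary edge runs (2.10, -5.08)→(3.89, -3.89); distance from the point to it = 3.61 mm. The point is not inside any of the regions above, so it lies outside the cross-section (3.61 mm from the nearest boundary).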